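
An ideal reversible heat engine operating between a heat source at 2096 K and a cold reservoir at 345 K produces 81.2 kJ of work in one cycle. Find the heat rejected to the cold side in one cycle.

Q_C ≈ 16.0 kJ

Since the cycle is reversible, η = 1 − T_C/T_H = 1 − 345.00/2096.00 = 0.8354.
Since Q_C/Q_H = T_C/T_H and Q_H = W/η, Q_C = W·T_C/(T_H − T_C) = 81.2 × 345.00/1751.00 = 16.0 kJ.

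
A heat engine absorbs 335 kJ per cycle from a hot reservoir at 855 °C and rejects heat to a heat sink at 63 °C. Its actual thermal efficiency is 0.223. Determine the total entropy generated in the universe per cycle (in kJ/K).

ΔS_univ ≈ 0.477 kJ/K

T_H = 855 °C → 855 + 273.15 = 1128.15 K.
T_C = 63 °C → 63 + 273.15 = 336.15 K.
W = η·Q_H = 0.223 × 335 = 74.70 kJ, so Q_C = Q_H − W = 260.3 kJ.
Entropy balance on the reservoirs: −Q_H/T_H = -0.2969 kJ/K, +Q_C/T_C = 0.7743 kJ/K.
ΔS_univ = −Q_H/T_H + Q_C/T_C = 0.477 kJ/K (> 0, since η = 0.223 < η_Carnot = 0.702).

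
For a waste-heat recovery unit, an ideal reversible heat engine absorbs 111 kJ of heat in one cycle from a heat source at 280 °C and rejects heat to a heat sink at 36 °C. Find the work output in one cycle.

W ≈ 48.96 kJ

T_H = 280 °C → 280 + 273.15 = 553.15 K.
T_C = 36 °C → 36 + 273.15 = 309.15 K.
Since the cycle is reversible, η = 1 − T_C/T_H = 1 − 309.15/553.15 = 0.4411.
W = η·Q_H = 0.4411 × 111 = 48.96 kJ.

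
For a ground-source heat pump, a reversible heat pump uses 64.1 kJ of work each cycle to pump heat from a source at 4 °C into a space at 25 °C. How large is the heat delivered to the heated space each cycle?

Q_H ≈ 910 kJ

T_H = 25 °C → 25 + 273.15 = 298.15 K.
T_C = 4 °C → 4 + 273.15 = 277.15 K.
Reversible heating COP: COP_HP = T_H/(T_H − T_C) = 298.15/21.00 = 14.1976.
Q_H = COP_HP · W = 14.1976 × 64.1 = 910 kJ.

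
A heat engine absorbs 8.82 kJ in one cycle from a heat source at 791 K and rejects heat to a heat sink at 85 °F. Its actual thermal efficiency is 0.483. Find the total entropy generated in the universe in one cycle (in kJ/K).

ΔS_univ ≈ 0.00392 kJ/K

T_C = 85 °F → (85 − 32) × 5/9 = 29.44 °C = 302.59 K.
W = η·Q_H = 0.483 × 8.82 = 4.260 kJ, so Q_C = Q_H − W = 4.560 kJ.
Entropy balance on the reservoirs: −Q_H/T_H = -0.01115 kJ/K, +Q_C/T_C = 0.01507 kJ/K.
ΔS_univ = −Q_H/T_H + Q_C/T_C = 0.00392 kJ/K (> 0, since η = 0.483 < η_Carnot = 0.617).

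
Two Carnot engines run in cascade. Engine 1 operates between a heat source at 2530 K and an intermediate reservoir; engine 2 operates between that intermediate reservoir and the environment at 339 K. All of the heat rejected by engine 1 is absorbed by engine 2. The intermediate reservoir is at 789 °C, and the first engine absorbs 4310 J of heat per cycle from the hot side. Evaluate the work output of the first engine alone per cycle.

W₁ ≈ 2501 J

T_m = 789 °C → 789 + 273.15 = 1062.15 K.
First-stage efficiency η₁ = 1 − T_m/T_H = 1 − 1062.15/2530.00 = 0.5802.
W₁ = η₁·Q_H = 0.5802 × 4310 = 2501 J.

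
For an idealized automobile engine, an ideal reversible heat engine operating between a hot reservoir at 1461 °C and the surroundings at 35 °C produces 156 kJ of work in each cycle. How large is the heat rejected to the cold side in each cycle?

T_H = 1461 °C → 1461 + 273.15 = 1734.15 K.
T_C = 35 °C → 35 + 273.15 = 308.15 K.
For a reversible engine, η = 1 − T_C/T_H = 1 − 308.15/1734.15 = 0.8223.
Since Q_C/Q_H = T_C/T_H and Q_H = W/η, Q_C = W·T_C/(T_H − T_C) = 156 × 308.15/1426.00 = 33.71 kJ.

Q_C ≈ 33.71 kJ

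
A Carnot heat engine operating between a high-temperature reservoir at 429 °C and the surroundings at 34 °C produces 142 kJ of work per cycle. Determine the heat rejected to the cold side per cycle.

T_H = 429 °C → 429 + 273.15 = 702.15 K.
T_C = 34 °C → 34 + 273.15 = 307.15 K.
η_rev = 1 − T_C/T_H = 1 − 307.15/702.15 = 0.5626.
Since Q_C/Q_H = T_C/T_H and Q_H = W/η, Q_C = W·T_C/(T_H − T_C) = 142 × 307.15/395.00 = 110 kJ.

Q_C ≈ 110 kJ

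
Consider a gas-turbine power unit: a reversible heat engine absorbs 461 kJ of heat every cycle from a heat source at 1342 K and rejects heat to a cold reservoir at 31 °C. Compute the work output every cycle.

T_C = 31 °C → 31 + 273.15 = 304.15 K.
Carnot efficiency: η = 1 − T_C/T_H = 1 − 304.15/1342.00 = 0.7734.
W = η·Q_H = 0.7734 × 461 = 357 kJ.

W ≈ 357 kJ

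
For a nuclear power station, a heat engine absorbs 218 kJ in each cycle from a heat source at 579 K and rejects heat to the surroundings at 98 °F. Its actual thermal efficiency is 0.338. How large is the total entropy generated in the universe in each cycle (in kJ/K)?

ΔS_univ ≈ 0.08930 kJ/K

T_C = 98 °F → (98 − 32) × 5/9 = 36.67 °C = 309.82 K.
W = η·Q_H = 0.338 × 218 = 73.68 kJ, so Q_C = Q_H − W = 144.3 kJ.
Entropy balance on the reservoirs: −Q_H/T_H = -0.3765 kJ/K, +Q_C/T_C = 0.4658 kJ/K.
ΔS_univ = −Q_H/T_H + Q_C/T_C = 0.08930 kJ/K (> 0, since η = 0.338 < η_Carnot = 0.465).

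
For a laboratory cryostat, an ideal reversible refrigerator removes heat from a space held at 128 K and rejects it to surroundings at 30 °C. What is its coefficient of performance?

COP_R ≈ 0.731

T_H = 30 °C → 30 + 273.15 = 303.15 K.
For a reversible refrigerator, COP_R = T_C/(T_H − T_C) = 128.00/(303.15 − 128.00) = 0.731.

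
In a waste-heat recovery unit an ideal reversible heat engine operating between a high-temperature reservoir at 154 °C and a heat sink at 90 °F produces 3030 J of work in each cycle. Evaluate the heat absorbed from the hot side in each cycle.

T_H = 154 °C → 154 + 273.15 = 427.15 K.
T_C = 90 °F → (90 − 32) × 5/9 = 32.22 °C = 305.37 K.
For a reversible engine, η = 1 − T_C/T_H = 1 − 305.37/427.15 = 0.2851.
Q_H = W/η = 3030/0.2851 = 10600 J.

Q_H ≈ 10600 J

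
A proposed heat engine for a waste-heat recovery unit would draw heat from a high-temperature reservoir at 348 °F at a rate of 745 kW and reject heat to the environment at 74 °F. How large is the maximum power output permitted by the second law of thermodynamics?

T_H = 348 °F → (348 − 32) × 5/9 = 175.56 °C = 448.71 K.
T_C = 74 °F → (74 − 32) × 5/9 = 23.33 °C = 296.48 K.
The upper bound on efficiency is η_max = 1 − T_C/T_H = 1 − 296.48/448.71 = 0.3392.
W_max = η_max · Q_H = 0.3392 × 745 = 253 kW.

Ẇ_max ≈ 253 kW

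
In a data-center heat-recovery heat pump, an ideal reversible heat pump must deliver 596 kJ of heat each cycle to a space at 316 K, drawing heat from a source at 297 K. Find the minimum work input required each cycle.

Reversible heating COP: COP_HP = T_H/(T_H − T_C) = 316.00/19.00 = 16.6316.
W = Q_H/COP_HP = 596/16.6316 = 35.8 kJ.

W_in ≈ 35.8 kJ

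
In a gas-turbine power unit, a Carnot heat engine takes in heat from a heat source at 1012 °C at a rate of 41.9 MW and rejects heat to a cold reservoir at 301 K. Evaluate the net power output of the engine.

Ẇ ≈ 32.09 MW

T_H = 1012 °C → 1012 + 273.15 = 1285.15 K.
The Carnot efficiency is η = 1 − T_C/T_H = 1 − 301.00/1285.15 = 0.7658.
W = η·Q_H = 0.7658 × 41.9 = 32.09 MW.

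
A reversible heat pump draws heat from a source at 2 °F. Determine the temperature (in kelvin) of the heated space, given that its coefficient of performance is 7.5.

T_H ≈ 296 K

T_C = 2 °F → (2 − 32) × 5/9 = -16.67 °C = 256.48 K.
COP_HP = T_H/(T_H − T_C) ⇒ T_H = T_C·COP_HP/(COP_HP − 1) = 256.48 × 7.5/(7.5 − 1) = 296 K.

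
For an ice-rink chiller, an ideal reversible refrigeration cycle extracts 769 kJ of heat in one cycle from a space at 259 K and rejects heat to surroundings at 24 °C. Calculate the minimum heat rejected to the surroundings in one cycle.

T_H = 24 °C → 24 + 273.15 = 297.15 K.
For a reversible cycle Q_H/Q_C = T_H/T_C, so Q_H = Q_C·T_H/T_C = 769 × 297.15/259.00 = 882.3 kJ.

Q_H ≈ 882.3 kJ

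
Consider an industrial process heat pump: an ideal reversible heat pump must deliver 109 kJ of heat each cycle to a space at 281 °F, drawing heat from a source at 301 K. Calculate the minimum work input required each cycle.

T_H = 281 °F → (281 − 32) × 5/9 = 138.33 °C = 411.48 K.
COP_HP = T_H/(T_H − T_C) = 411.48/110.48 = 3.7244.
W = Q_H/COP_HP = 109/3.7244 = 29.3 kJ.

W_in ≈ 29.3 kJ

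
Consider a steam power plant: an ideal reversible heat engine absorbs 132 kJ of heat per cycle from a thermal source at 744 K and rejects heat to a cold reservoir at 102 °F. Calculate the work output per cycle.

W ≈ 76.6 kJ

T_C = 102 °F → (102 − 32) × 5/9 = 38.89 °C = 312.04 K.
η_rev = 1 − T_C/T_H = 1 − 312.04/744.00 = 0.5806.
W = η·Q_H = 0.5806 × 132 = 76.6 kJ.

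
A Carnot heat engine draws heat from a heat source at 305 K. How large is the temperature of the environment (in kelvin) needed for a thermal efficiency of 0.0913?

T_C ≈ 277.2 K

From η = 1 − T_C/T_H, T_C = T_H·(1 − η) = 305.00 × (1 − 0.0913) = 277.2 K.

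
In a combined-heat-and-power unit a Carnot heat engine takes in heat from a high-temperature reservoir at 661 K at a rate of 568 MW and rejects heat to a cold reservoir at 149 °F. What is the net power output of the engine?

Ẇ ≈ 277 MW

T_C = 149 °F → (149 − 32) × 5/9 = 65.00 °C = 338.15 K.
The Carnot efficiency is η = 1 − T_C/T_H = 1 − 338.15/661.00 = 0.4884.
W = η·Q_H = 0.4884 × 568 = 277 MW.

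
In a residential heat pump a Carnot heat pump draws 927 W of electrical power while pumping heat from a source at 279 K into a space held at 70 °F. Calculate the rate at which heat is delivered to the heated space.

Q̇_H ≈ 17870 W

T_H = 70 °F → (70 − 32) × 5/9 = 21.11 °C = 294.26 K.
COP_HP = T_H/(T_H − T_C) = 294.26/15.26 = 19.2818.
Q_H = COP_HP · W = 19.2818 × 927 = 17870 W.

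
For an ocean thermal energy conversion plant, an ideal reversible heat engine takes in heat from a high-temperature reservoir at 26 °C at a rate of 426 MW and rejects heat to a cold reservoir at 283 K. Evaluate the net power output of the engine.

T_H = 26 °C → 26 + 273.15 = 299.15 K.
Carnot efficiency: η = 1 − T_C/T_H = 1 − 283.00/299.15 = 0.0540.
W = η·Q_H = 0.0540 × 426 = 23.00 MW.

Ẇ ≈ 23.00 MW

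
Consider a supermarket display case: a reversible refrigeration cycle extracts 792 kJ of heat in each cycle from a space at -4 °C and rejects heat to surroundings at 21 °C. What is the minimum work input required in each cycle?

T_H = 21 °C → 21 + 273.15 = 294.15 K.
T_C = -4 °C → -4 + 273.15 = 269.15 K.
Carnot COP: COP_R = T_C/(T_H − T_C) = 269.15/25.00 = 10.7660.
W = Q_C/COP_R = 792/10.7660 = 73.6 kJ.

W_in ≈ 73.6 kJ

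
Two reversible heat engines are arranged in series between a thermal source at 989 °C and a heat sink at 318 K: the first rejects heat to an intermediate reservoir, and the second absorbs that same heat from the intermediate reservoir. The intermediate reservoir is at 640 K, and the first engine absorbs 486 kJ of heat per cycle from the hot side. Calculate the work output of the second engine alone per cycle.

W₂ ≈ 124 kJ

T_H = 989 °C → 989 + 273.15 = 1262.15 K.
Heat entering the second stage: Q_m = Q_H·(T_m/T_H) = 486 × 640.00/1262.15 = 246 kJ.
Second-stage efficiency η₂ = 1 − T_C/T_m = 1 − 318.00/640.00 = 0.5031, so W₂ = η₂·Q_m = 124 kJ.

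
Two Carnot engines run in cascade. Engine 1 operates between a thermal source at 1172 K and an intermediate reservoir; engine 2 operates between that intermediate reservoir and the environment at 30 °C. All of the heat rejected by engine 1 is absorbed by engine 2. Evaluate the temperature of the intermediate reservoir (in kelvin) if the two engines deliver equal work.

T_C = 30 °C → 30 + 273.15 = 303.15 K.
For reversible stages Q_m = Q_H·(T_m/T_H). Setting W₁ = Q_H(1 − T_m/T_H) equal to W₂ = Q_m(1 − T_C/T_m) = Q_H·(T_m − T_C)/T_H gives T_H − T_m = T_m − T_C, so T_m = (T_H + T_C)/2 = (1172.00 + 303.15)/2 = 738 K.

T_m ≈ 738 K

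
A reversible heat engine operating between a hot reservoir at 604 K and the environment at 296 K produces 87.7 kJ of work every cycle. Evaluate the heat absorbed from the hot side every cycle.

Q_H ≈ 172 kJ

The Carnot efficiency is η = 1 − T_C/T_H = 1 − 296.00/604.00 = 0.5099.
Q_H = W/η = 87.7/0.5099 = 172 kJ.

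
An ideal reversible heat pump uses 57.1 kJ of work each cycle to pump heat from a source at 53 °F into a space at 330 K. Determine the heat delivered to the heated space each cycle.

Q_H ≈ 417.0 kJ

T_C = 53 °F → (53 − 32) × 5/9 = 11.67 °C = 284.82 K.
For a reversible heat pump, COP_HP = T_H/(T_H − T_C) = 330.00/45.18 = 7.3036.
Q_H = COP_HP · W = 7.3036 × 57.1 = 417.0 kJ.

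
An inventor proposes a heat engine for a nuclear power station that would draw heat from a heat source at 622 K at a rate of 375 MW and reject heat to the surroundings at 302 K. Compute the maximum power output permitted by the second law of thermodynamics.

The upper bound on efficiency is η_max = 1 − T_C/T_H = 1 − 302.00/622.00 = 0.5145.
W_max = η_max · Q_H = 0.5145 × 375 = 193 MW.

Ẇ_max ≈ 193 MW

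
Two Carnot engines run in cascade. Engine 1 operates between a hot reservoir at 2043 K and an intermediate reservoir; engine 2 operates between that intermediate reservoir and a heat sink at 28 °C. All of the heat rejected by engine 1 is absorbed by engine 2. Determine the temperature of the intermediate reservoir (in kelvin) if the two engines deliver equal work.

T_C = 28 °C → 28 + 273.15 = 301.15 K.
For reversible stages Q_m = Q_H·(T_m/T_H). Setting W₁ = Q_H(1 − T_m/T_H) equal to W₂ = Q_m(1 − T_C/T_m) = Q_H·(T_m − T_C)/T_H gives T_H − T_m = T_m − T_C, so T_m = (T_H + T_C)/2 = (2043.00 + 301.15)/2 = 1170 K.

T_m ≈ 1170 K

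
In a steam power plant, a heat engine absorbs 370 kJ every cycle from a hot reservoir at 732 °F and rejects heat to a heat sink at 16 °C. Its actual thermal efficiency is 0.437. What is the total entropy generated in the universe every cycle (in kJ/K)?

ΔS_univ ≈ 0.162 kJ/K

T_H = 732 °F → (732 − 32) × 5/9 = 388.89 °C = 662.04 K.
T_C = 16 °C → 16 + 273.15 = 289.15 K.
W = η·Q_H = 0.437 × 370 = 161.7 kJ, so Q_C = Q_H − W = 208.3 kJ.
Entropy balance on the reservoirs: −Q_H/T_H = -0.5589 kJ/K, +Q_C/T_C = 0.7204 kJ/K.
ΔS_univ = −Q_H/T_H + Q_C/T_C = 0.162 kJ/K (> 0, since η = 0.437 < η_Carnot = 0.563).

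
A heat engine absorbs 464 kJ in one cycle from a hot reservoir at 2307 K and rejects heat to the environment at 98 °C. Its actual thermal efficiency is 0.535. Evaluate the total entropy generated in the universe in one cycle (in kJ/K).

ΔS_univ ≈ 0.3802 kJ/K

T_C = 98 °C → 98 + 273.15 = 371.15 K.
W = η·Q_H = 0.535 × 464 = 248.2 kJ, so Q_C = Q_H − W = 215.8 kJ.
The hot reservoir loses entropy Q_H/T_H = 464/2307.00 = 0.2011 kJ/K; the cold reservoir gains Q_C/T_C = 215.8/371.15 = 0.5813 kJ/K.
ΔS_univ = −Q_H/T_H + Q_C/T_C = 0.3802 kJ/K (> 0, since η = 0.535 < η_Carnot = 0.839).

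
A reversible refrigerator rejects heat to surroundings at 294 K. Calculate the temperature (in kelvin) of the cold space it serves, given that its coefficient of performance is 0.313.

COP_R = T_C/(T_H − T_C) ⇒ T_C = T_H·COP_R/(1 + COP_R) = 294.00 × 0.313/(1 + 0.313) = 70.1 K.

T_C ≈ 70.1 K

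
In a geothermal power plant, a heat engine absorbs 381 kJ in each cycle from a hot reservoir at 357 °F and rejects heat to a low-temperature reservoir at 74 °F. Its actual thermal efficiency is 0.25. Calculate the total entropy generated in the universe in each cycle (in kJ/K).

ΔS_univ ≈ 0.124 kJ/K

T_H = 357 °F → (357 − 32) × 5/9 = 180.56 °C = 453.71 K.
T_C = 74 °F → (74 − 32) × 5/9 = 23.33 °C = 296.48 K.
W = η·Q_H = 0.25 × 381 = 95.25 kJ, so Q_C = Q_H − W = 285.8 kJ.
The hot reservoir loses entropy Q_H/T_H = 381/453.71 = 0.8398 kJ/K; the cold reservoir gains Q_C/T_C = 285.8/296.48 = 0.9638 kJ/K.
ΔS_univ = −Q_H/T_H + Q_C/T_C = 0.124 kJ/K (> 0, since η = 0.25 < η_Carnot = 0.347).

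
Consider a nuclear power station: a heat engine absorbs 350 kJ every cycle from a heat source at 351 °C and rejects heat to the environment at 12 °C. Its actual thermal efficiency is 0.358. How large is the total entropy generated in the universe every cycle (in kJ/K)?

T_H = 351 °C → 351 + 273.15 = 624.15 K.
T_C = 12 °C → 12 + 273.15 = 285.15 K.
W = η·Q_H = 0.358 × 350 = 125.3 kJ, so Q_C = Q_H − W = 224.7 kJ.
Entropy balance on the reservoirs: −Q_H/T_H = -0.5608 kJ/K, +Q_C/T_C = 0.7880 kJ/K.
ΔS_univ = −Q_H/T_H + Q_C/T_C = 0.2272 kJ/K (> 0, since η = 0.358 < η_Carnot = 0.543).

ΔS_univ ≈ 0.2272 kJ/K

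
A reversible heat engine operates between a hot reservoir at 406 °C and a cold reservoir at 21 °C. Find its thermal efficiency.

T_H = 406 °C → 406 + 273.15 = 679.15 K.
T_C = 21 °C → 21 + 273.15 = 294.15 K.
η_rev = 1 − T_C/T_H = 1 − 294.15/679.15 = 0.567.

η ≈ 0.567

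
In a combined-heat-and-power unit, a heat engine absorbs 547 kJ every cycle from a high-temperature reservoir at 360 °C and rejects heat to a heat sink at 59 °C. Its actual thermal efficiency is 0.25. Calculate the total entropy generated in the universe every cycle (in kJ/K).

T_H = 360 °C → 360 + 273.15 = 633.15 K.
T_C = 59 °C → 59 + 273.15 = 332.15 K.
W = η·Q_H = 0.25 × 547 = 136.8 kJ, so Q_C = Q_H − W = 410.2 kJ.
Reservoir entropy changes: ΔS_H = −Q_H/T_H = −547/633.15 = -0.8639 kJ/K and ΔS_C = +Q_C/T_C = 410.2/332.15 = 1.235 kJ/K.
ΔS_univ = −Q_H/T_H + Q_C/T_C = 0.371 kJ/K (> 0, since η = 0.25 < η_Carnot = 0.475).

ΔS_univ ≈ 0.371 kJ/K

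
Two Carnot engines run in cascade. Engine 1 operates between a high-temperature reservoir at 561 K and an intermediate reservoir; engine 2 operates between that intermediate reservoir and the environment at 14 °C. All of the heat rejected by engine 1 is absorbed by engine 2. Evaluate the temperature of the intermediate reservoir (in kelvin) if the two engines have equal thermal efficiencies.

T_m ≈ 401 K

T_C = 14 °C → 14 + 273.15 = 287.15 K.
Equal efficiencies require 1 − T_m/T_H = 1 − T_C/T_m, i.e. T_m/T_H = T_C/T_m, so T_m = √(T_H·T_C) = √(561.00 × 287.15) = 401 K.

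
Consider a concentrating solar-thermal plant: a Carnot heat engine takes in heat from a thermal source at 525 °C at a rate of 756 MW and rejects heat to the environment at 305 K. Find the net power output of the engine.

T_H = 525 °C → 525 + 273.15 = 798.15 K.
For a reversible engine, η = 1 − T_C/T_H = 1 − 305.00/798.15 = 0.6179.
W = η·Q_H = 0.6179 × 756 = 467 MW.

Ẇ ≈ 467 MW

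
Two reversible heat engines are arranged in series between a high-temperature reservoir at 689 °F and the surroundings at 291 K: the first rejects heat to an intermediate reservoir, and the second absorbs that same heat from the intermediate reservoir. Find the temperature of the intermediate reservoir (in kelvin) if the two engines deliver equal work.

T_m ≈ 464.6 K

T_H = 689 °F → (689 − 32) × 5/9 = 365.00 °C = 638.15 K.
For reversible stages Q_m = Q_H·(T_m/T_H). Setting W₁ = Q_H(1 − T_m/T_H) equal to W₂ = Q_m(1 − T_C/T_m) = Q_H·(T_m − T_C)/T_H gives T_H − T_m = T_m − T_C, so T_m = (T_H + T_C)/2 = (638.15 + 291.00)/2 = 464.6 K.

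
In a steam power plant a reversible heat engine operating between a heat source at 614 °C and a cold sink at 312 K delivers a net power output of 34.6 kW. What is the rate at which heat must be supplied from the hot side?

Q̇_H ≈ 53.37 kW

T_H = 614 °C → 614 + 273.15 = 887.15 K.
η_rev = 1 − T_C/T_H = 1 − 312.00/887.15 = 0.6483.
Q_H = W/η = 34.6/0.6483 = 53.37 kW.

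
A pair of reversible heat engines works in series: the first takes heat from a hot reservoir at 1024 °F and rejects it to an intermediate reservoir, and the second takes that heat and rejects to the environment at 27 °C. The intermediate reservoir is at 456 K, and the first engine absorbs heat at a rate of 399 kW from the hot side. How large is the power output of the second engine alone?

Ẇ₂ ≈ 75.44 kW

T_H = 1024 °F → (1024 − 32) × 5/9 = 551.11 °C = 824.26 K.
T_C = 27 °C → 27 + 273.15 = 300.15 K.
Heat entering the second stage: Q_m = Q_H·(T_m/T_H) = 399 × 456.00/824.26 = 220.7 kW.
Second-stage efficiency η₂ = 1 − T_C/T_m = 1 − 300.15/456.00 = 0.3418, so W₂ = η₂·Q_m = 75.44 kW.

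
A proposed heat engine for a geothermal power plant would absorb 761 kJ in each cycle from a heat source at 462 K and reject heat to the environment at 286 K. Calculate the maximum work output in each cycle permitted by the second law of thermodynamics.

The second-law ceiling is the Carnot efficiency, η_max = 1 − T_C/T_H = 1 − 286.00/462.00 = 0.3810.
W_max = η_max · Q_H = 0.3810 × 761 = 290 kJ.

W_max ≈ 290 kJ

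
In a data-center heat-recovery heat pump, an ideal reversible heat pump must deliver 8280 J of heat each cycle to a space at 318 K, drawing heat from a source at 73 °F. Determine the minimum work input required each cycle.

T_C = 73 °F → (73 − 32) × 5/9 = 22.78 °C = 295.93 K.
For a reversible heat pump, COP_HP = T_H/(T_H − T_C) = 318.00/22.07 = 14.4072.
W = Q_H/COP_HP = 8280/14.4072 = 575 J.

W_in ≈ 575 J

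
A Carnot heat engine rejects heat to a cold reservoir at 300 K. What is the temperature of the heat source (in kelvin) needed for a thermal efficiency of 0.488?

From η = 1 − T_C/T_H, solving for T_H gives T_H = T_C/(1 − η) = 300.00/(1 − 0.488) = 586 K.

T_H ≈ 586 K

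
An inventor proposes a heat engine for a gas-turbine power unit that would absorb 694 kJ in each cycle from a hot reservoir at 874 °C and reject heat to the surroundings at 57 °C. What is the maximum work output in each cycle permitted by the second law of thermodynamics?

T_H = 874 °C → 874 + 273.15 = 1147.15 K.
T_C = 57 °C → 57 + 273.15 = 330.15 K.
By the Carnot theorem, η_max = 1 − T_C/T_H = 1 − 330.15/1147.15 = 0.7122.
W_max = η_max · Q_H = 0.7122 × 694 = 494 kJ.

W_max ≈ 494 kJ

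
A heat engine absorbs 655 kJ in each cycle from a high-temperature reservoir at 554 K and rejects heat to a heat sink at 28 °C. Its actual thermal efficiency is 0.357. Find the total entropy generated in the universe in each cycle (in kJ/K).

ΔS_univ ≈ 0.216 kJ/K

T_C = 28 °C → 28 + 273.15 = 301.15 K.
W = η·Q_H = 0.357 × 655 = 233.8 kJ, so Q_C = Q_H − W = 421.2 kJ.
The hot reservoir loses entropy Q_H/T_H = 655/554.00 = 1.182 kJ/K; the cold reservoir gains Q_C/T_C = 421.2/301.15 = 1.399 kJ/K.
ΔS_univ = −Q_H/T_H + Q_C/T_C = 0.216 kJ/K (> 0, since η = 0.357 < η_Carnot = 0.456).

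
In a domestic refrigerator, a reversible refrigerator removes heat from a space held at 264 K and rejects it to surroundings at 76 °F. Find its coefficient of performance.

T_H = 76 °F → (76 − 32) × 5/9 = 24.44 °C = 297.59 K.
Carnot COP: COP_R = T_C/(T_H − T_C) = 264.00/(297.59 − 264.00) = 7.86.

COP_R ≈ 7.86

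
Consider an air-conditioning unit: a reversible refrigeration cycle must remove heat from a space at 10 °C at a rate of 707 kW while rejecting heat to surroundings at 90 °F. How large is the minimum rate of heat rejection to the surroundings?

Q̇_H ≈ 762 kW

T_H = 90 °F → (90 − 32) × 5/9 = 32.22 °C = 305.37 K.
T_C = 10 °C → 10 + 273.15 = 283.15 K.
For a reversible cycle Q_H/Q_C = T_H/T_C, so Q_H = Q_C·T_H/T_C = 707 × 305.37/283.15 = 762 kW.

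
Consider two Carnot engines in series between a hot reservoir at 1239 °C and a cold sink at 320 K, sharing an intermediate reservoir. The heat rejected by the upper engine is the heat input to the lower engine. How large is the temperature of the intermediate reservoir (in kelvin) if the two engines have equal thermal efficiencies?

T_m ≈ 696 K

T_H = 1239 °C → 1239 + 273.15 = 1512.15 K.
Equal efficiencies require 1 − T_m/T_H = 1 − T_C/T_m, i.e. T_m/T_H = T_C/T_m, so T_m = √(T_H·T_C) = √(1512.15 × 320.00) = 696 K.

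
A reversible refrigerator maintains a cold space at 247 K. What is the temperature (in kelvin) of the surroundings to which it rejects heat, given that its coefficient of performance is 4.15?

COP_R = T_C/(T_H − T_C) ⇒ T_H = T_C·(1 + 1/COP_R) = 247.00 × (1 + 1/4.15) = 307 K.

T_H ≈ 307 K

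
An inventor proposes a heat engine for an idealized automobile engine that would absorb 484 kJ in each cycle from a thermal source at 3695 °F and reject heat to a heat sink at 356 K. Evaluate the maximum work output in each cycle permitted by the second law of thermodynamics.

W_max ≈ 409.3 kJ

T_H = 3695 °F → (3695 − 32) × 5/9 = 2035.00 °C = 2308.15 K.
The upper bound on efficiency is η_max = 1 − T_C/T_H = 1 − 356.00/2308.15 = 0.8458.
W_max = η_max · Q_H = 0.8458 × 484 = 409.3 kJ.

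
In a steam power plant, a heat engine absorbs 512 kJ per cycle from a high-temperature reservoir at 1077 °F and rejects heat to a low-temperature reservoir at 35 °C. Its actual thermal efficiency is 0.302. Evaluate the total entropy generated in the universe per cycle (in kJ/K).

T_H = 1077 °F → (1077 − 32) × 5/9 = 580.56 °C = 853.71 K.
T_C = 35 °C → 35 + 273.15 = 308.15 K.
W = η·Q_H = 0.302 × 512 = 154.6 kJ, so Q_C = Q_H − W = 357.4 kJ.
The hot reservoir loses entropy Q_H/T_H = 512/853.71 = 0.5997 kJ/K; the cold reservoir gains Q_C/T_C = 357.4/308.15 = 1.160 kJ/K.
ΔS_univ = −Q_H/T_H + Q_C/T_C = 0.560 kJ/K (> 0, since η = 0.302 < η_Carnot = 0.639).

ΔS_univ ≈ 0.560 kJ/K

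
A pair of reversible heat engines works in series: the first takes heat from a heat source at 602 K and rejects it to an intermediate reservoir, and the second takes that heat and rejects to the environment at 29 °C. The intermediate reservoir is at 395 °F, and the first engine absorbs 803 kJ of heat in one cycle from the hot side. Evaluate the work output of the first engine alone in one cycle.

T_C = 29 °C → 29 + 273.15 = 302.15 K.
T_m = 395 °F → (395 − 32) × 5/9 = 201.67 °C = 474.82 K.
First-stage efficiency η₁ = 1 − T_m/T_H = 1 − 474.82/602.00 = 0.2113.
W₁ = η₁·Q_H = 0.2113 × 803 = 169.6 kJ.

W₁ ≈ 169.6 kJ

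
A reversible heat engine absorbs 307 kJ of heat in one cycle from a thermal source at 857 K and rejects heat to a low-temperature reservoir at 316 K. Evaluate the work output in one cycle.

W ≈ 194 kJ

η_rev = 1 − T_C/T_H = 1 − 316.00/857.00 = 0.6313.
W = η·Q_H = 0.6313 × 307 = 194 kJ.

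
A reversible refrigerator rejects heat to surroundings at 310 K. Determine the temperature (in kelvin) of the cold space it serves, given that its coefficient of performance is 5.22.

COP_R = T_C/(T_H − T_C) ⇒ T_C = T_H·COP_R/(1 + COP_R) = 310.00 × 5.22/(1 + 5.22) = 260.2 K.

T_C ≈ 260.2 K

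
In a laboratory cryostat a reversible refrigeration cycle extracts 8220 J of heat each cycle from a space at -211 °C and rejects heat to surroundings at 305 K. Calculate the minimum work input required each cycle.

W_in ≈ 32100 J

T_C = -211 °C → -211 + 273.15 = 62.15 K.
COP_R = T_C/(T_H − T_C) = 62.15/242.85 = 0.2559.
W = Q_C/COP_R = 8220/0.2559 = 32100 J.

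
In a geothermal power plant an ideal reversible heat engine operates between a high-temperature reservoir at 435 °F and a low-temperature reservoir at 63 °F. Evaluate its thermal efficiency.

T_H = 435 °F → (435 − 32) × 5/9 = 223.89 °C = 497.04 K.
T_C = 63 °F → (63 − 32) × 5/9 = 17.22 °C = 290.37 K.
For a reversible engine, η = 1 − T_C/T_H = 1 − 290.37/497.04 = 0.4158.

η ≈ 0.4158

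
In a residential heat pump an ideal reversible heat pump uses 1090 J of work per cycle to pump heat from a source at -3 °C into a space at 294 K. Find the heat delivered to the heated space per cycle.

T_C = -3 °C → -3 + 273.15 = 270.15 K.
COP_HP = T_H/(T_H − T_C) = 294.00/23.85 = 12.3270.
Q_H = COP_HP · W = 12.3270 × 1090 = 13440 J.

Q_H ≈ 13440 J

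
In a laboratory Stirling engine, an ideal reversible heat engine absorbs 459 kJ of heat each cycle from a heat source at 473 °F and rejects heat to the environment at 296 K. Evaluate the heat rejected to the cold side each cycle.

T_H = 473 °F → (473 − 32) × 5/9 = 245.00 °C = 518.15 K.
For a reversible engine, η = 1 − T_C/T_H = 1 − 296.00/518.15 = 0.4287.
For a reversible cycle Q_C/Q_H = T_C/T_H, so Q_C = 459 × 296.00/518.15 = 262 kJ.

Q_C ≈ 262 kJ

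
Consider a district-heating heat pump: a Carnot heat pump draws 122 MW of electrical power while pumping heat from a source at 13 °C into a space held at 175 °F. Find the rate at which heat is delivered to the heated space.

T_H = 175 °F → (175 − 32) × 5/9 = 79.44 °C = 352.59 K.
T_C = 13 °C → 13 + 273.15 = 286.15 K.
COP_HP = T_H/(T_H − T_C) = 352.59/66.44 = 5.3066.
Q_H = COP_HP · W = 5.3066 × 122 = 647 MW.

Q̇_H ≈ 647 MW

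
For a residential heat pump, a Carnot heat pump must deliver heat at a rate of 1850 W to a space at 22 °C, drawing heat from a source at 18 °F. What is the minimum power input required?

T_H = 22 °C → 22 + 273.15 = 295.15 K.
T_C = 18 °F → (18 − 32) × 5/9 = -7.78 °C = 265.37 K.
The Carnot heat-pump COP is COP_HP = T_H/(T_H − T_C) = 295.15/29.78 = 9.9118.
W = Q_H/COP_HP = 1850/9.9118 = 187 W.

Ẇ_in ≈ 187 W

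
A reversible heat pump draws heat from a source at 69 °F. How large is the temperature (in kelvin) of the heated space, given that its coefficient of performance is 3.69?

T_C = 69 °F → (69 − 32) × 5/9 = 20.56 °C = 293.71 K.
COP_HP = T_H/(T_H − T_C) ⇒ T_H = T_C·COP_HP/(COP_HP − 1) = 293.71 × 3.69/(3.69 − 1) = 403 K.

T_H ≈ 403 K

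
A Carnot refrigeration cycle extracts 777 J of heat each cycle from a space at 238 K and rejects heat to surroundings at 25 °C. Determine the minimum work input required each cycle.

W_in ≈ 196 J

T_H = 25 °C → 25 + 273.15 = 298.15 K.
COP_R = T_C/(T_H − T_C) = 238.00/60.15 = 3.9568.
W = Q_C/COP_R = 777/3.9568 = 196 J.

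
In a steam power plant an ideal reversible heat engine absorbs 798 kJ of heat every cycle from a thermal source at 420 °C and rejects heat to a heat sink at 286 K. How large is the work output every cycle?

T_H = 420 °C → 420 + 273.15 = 693.15 K.
For a reversible engine, η = 1 − T_C/T_H = 1 − 286.00/693.15 = 0.5874.
W = η·Q_H = 0.5874 × 798 = 469 kJ.

W ≈ 469 kJ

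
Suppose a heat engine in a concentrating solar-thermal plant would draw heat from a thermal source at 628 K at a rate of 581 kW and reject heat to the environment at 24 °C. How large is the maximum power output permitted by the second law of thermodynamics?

T_C = 24 °C → 24 + 273.15 = 297.15 K.
The upper bound on efficiency is η_max = 1 − T_C/T_H = 1 − 297.15/628.00 = 0.5268.
W_max = η_max · Q_H = 0.5268 × 581 = 306.1 kW.

Ẇ_max ≈ 306.1 kW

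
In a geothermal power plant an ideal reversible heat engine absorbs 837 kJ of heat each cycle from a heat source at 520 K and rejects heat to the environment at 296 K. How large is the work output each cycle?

η_rev = 1 − T_C/T_H = 1 − 296.00/520.00 = 0.4308.
W = η·Q_H = 0.4308 × 837 = 361 kJ.

W ≈ 361 kJ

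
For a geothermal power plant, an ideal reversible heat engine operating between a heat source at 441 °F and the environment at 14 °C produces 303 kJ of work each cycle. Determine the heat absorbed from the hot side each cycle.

Q_H ≈ 711 kJ

T_H = 441 °F → (441 − 32) × 5/9 = 227.22 °C = 500.37 K.
T_C = 14 °C → 14 + 273.15 = 287.15 K.
Since the cycle is reversible, η = 1 − T_C/T_H = 1 − 287.15/500.37 = 0.4261.
Q_H = W/η = 303/0.4261 = 711 kJ.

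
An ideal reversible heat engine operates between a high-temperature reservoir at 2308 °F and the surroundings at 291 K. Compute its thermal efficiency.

η ≈ 0.811

T_H = 2308 °F → (2308 − 32) × 5/9 = 1264.44 °C = 1537.59 K.
η_rev = 1 − T_C/T_H = 1 − 291.00/1537.59 = 0.811.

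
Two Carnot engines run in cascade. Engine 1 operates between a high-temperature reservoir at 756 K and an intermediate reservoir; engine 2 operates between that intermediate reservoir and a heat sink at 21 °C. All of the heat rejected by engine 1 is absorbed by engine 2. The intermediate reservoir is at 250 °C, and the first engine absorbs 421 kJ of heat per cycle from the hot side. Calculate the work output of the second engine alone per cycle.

W₂ ≈ 127.5 kJ

T_C = 21 °C → 21 + 273.15 = 294.15 K.
T_m = 250 °C → 250 + 273.15 = 523.15 K.
Heat entering the second stage: Q_m = Q_H·(T_m/T_H) = 421 × 523.15/756.00 = 291.3 kJ.
Second-stage efficiency η₂ = 1 − T_C/T_m = 1 − 294.15/523.15 = 0.4377, so W₂ = η₂·Q_m = 127.5 kJ.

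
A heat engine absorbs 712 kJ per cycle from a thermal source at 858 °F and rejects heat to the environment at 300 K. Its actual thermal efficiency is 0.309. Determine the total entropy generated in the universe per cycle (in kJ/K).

T_H = 858 °F → (858 − 32) × 5/9 = 458.89 °C = 732.04 K.
W = η·Q_H = 0.309 × 712 = 220.0 kJ, so Q_C = Q_H − W = 492.0 kJ.
Entropy balance on the reservoirs: −Q_H/T_H = -0.9726 kJ/K, +Q_C/T_C = 1.640 kJ/K.
ΔS_univ = −Q_H/T_H + Q_C/T_C = 0.6673 kJ/K (> 0, since η = 0.309 < η_Carnot = 0.590).

ΔS_univ ≈ 0.6673 kJ/K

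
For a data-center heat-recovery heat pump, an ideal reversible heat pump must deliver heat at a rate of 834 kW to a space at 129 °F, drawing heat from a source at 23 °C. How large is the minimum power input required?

Ẇ_in ≈ 78.77 kW

T_H = 129 °F → (129 − 32) × 5/9 = 53.89 °C = 327.04 K.
T_C = 23 °C → 23 + 273.15 = 296.15 K.
COP_HP = T_H/(T_H − T_C) = 327.04/30.89 = 10.5876.
W = Q_H/COP_HP = 834/10.5876 = 78.77 kW.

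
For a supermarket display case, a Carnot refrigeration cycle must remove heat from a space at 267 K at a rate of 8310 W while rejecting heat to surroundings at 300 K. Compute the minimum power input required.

Ẇ_in ≈ 1027 W

For a reversible refrigerator, COP_R = T_C/(T_H − T_C) = 267.00/33.00 = 8.0909.
W = Q_C/COP_R = 8310/8.0909 = 1027 W.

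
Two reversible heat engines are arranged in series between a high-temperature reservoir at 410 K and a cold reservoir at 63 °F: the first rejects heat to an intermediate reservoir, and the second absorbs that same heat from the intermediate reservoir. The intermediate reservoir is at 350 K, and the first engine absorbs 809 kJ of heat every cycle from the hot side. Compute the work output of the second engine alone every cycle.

T_C = 63 °F → (63 − 32) × 5/9 = 17.22 °C = 290.37 K.
Heat entering the second stage: Q_m = Q_H·(T_m/T_H) = 809 × 350.00/410.00 = 691 kJ.
Second-stage efficiency η₂ = 1 − T_C/T_m = 1 − 290.37/350.00 = 0.1704, so W₂ = η₂·Q_m = 118 kJ.

W₂ ≈ 118 kJ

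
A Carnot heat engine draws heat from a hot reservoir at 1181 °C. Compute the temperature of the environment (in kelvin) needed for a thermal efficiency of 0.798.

T_C ≈ 293.7 K

T_H = 1181 °C → 1181 + 273.15 = 1454.15 K.
From η = 1 − T_C/T_H, T_C = T_H·(1 − η) = 1454.15 × (1 − 0.798) = 293.7 K.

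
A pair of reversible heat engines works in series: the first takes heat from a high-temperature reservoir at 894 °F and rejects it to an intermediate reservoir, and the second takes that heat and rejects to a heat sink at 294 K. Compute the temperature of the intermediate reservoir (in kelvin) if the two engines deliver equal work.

T_H = 894 °F → (894 − 32) × 5/9 = 478.89 °C = 752.04 K.
For reversible stages Q_m = Q_H·(T_m/T_H). Setting W₁ = Q_H(1 − T_m/T_H) equal to W₂ = Q_m(1 − T_C/T_m) = Q_H·(T_m − T_C)/T_H gives T_H − T_m = T_m − T_C, so T_m = (T_H + T_C)/2 = (752.04 + 294.00)/2 = 523 K.

T_m ≈ 523 K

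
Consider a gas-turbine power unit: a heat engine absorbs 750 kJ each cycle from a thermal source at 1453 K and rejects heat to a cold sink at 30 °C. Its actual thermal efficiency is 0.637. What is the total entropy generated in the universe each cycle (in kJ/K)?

ΔS_univ ≈ 0.382 kJ/K

T_C = 30 °C → 30 + 273.15 = 303.15 K.
W = η·Q_H = 0.637 × 750 = 477.8 kJ, so Q_C = Q_H − W = 272.2 kJ.
Entropy balance on the reservoirs: −Q_H/T_H = -0.5162 kJ/K, +Q_C/T_C = 0.8981 kJ/K.
ΔS_univ = −Q_H/T_H + Q_C/T_C = 0.382 kJ/K (> 0, since η = 0.637 < η_Carnot = 0.791).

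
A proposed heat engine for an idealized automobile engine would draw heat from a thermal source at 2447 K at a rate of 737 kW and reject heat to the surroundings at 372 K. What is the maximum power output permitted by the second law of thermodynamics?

The second-law ceiling is the Carnot efficiency, η_max = 1 − T_C/T_H = 1 − 372.00/2447.00 = 0.8480.
W_max = η_max · Q_H = 0.8480 × 737 = 625.0 kW.

Ẇ_max ≈ 625.0 kW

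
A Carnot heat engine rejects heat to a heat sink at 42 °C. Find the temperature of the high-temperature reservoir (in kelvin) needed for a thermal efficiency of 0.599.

T_H ≈ 785.9 K

T_C = 42 °C → 42 + 273.15 = 315.15 K.
From η = 1 − T_C/T_H, solving for T_H gives T_H = T_C/(1 − η) = 315.15/(1 − 0.599) = 785.9 K.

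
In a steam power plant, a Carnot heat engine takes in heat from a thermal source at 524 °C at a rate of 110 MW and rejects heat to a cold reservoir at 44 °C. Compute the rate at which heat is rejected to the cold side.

T_H = 524 °C → 524 + 273.15 = 797.15 K.
T_C = 44 °C → 44 + 273.15 = 317.15 K.
For a reversible engine, η = 1 − T_C/T_H = 1 − 317.15/797.15 = 0.6021.
For a reversible cycle Q_C/Q_H = T_C/T_H, so Q_C = 110 × 317.15/797.15 = 43.76 MW.

Q̇_C ≈ 43.76 MW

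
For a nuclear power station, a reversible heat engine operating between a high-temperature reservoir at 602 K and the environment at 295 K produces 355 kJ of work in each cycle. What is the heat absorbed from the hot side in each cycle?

Q_H ≈ 696 kJ

The Carnot efficiency is η = 1 − T_C/T_H = 1 − 295.00/602.00 = 0.5100.
Q_H = W/η = 355/0.5100 = 696 kJ.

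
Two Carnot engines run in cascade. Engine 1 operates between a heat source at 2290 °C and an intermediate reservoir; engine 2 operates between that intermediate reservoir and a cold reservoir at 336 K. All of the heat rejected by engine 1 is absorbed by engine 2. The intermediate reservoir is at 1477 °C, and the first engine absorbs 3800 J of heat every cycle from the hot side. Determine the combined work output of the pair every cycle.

W_total ≈ 3300 J

T_H = 2290 °C → 2290 + 273.15 = 2563.15 K.
Two reversible stages in series are equivalent to a single Carnot engine between T_H and T_C, so η_total = 1 − T_C/T_H = 1 − 336.00/2563.15 = 0.8689.
W_total = η_total · Q_H = 0.8689 × 3800 = 3300 J.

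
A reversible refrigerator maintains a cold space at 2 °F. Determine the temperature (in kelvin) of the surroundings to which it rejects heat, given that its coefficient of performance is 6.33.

T_H ≈ 297.0 K

T_C = 2 °F → (2 − 32) × 5/9 = -16.67 °C = 256.48 K.
COP_R = T_C/(T_H − T_C) ⇒ T_H = T_C·(1 + 1/COP_R) = 256.48 × (1 + 1/6.33) = 297.0 K.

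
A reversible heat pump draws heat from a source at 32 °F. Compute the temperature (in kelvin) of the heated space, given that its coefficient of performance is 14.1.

T_C = 32 °F → (32 − 32) × 5/9 = 0.00 °C = 273.15 K.
COP_HP = T_H/(T_H − T_C) ⇒ T_H = T_C·COP_HP/(COP_HP − 1) = 273.15 × 14.1/(14.1 − 1) = 294.0 K.

T_H ≈ 294.0 K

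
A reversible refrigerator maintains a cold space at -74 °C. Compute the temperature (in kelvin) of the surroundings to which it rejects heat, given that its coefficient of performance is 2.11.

T_C = -74 °C → -74 + 273.15 = 199.15 K.
COP_R = T_C/(T_H − T_C) ⇒ T_H = T_C·(1 + 1/COP_R) = 199.15 × (1 + 1/2.11) = 293.5 K.

T_H ≈ 293.5 K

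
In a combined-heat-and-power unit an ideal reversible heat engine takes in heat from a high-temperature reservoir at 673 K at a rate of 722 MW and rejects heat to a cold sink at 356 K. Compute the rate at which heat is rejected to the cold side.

Q̇_C ≈ 382 MW

η_rev = 1 − T_C/T_H = 1 − 356.00/673.00 = 0.4710.
For a reversible cycle Q_C/Q_H = T_C/T_H, so Q_C = 722 × 356.00/673.00 = 382 MW.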